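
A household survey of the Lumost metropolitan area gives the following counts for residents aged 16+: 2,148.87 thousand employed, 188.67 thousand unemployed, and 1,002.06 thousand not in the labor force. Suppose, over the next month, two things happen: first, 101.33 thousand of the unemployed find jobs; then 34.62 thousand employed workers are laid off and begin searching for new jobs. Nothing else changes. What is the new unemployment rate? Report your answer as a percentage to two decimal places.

New unemployment rate ≈ 5.22%.

Initially, labor force = 2,148.87 + 188.67 = 2,337.54 thousand, so u = 188.67/2,337.54 = 8.07%.
After the first change, unemployed falls and employed rises by 101.33; labor force unchanged → E = 2,250.20, U = 87.34, labor force = 2,337.54 thousand.
After the second change, employed falls and unemployed rises by 34.62; labor force unchanged → E = 2,215.58, U = 121.96, labor force = 2,337.54 thousand.
New unemployment rate = 121.96 / 2,337.54 = 5.22%.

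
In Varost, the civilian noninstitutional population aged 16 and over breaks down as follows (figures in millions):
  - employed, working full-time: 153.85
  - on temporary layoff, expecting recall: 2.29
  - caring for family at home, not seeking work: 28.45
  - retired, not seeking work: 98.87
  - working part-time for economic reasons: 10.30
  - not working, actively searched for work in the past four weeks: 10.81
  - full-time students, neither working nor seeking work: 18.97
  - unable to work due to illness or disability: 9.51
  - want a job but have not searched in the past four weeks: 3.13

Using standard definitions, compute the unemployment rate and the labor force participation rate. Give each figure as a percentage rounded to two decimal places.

Employed = 153.85 + 10.30 = 164.15 million (anyone who worked, including part-time for economic reasons, counts as employed).
Unemployed = 2.29 + 10.81 = 13.10 million (jobless and actively searching, or on temporary layoff).
Labor force = 164.15 + 13.10 = 177.25 million.
Not in labor force = 28.45 + 98.87 + 18.97 + 9.51 + 3.13 = 158.93 million (those not working and not actively searching are outside the labor force — including those who want a job but have given up searching).
Civilian working-age population = 177.25 + 158.93 = 336.18 million.
Unemployment rate = 13.10 / 177.25 = 7.39%.
Labor force participation rate = 177.25 / 336.18 = 52.72%.

Unemployment rate ≈ 7.39%; labor force participation rate ≈ 52.72%.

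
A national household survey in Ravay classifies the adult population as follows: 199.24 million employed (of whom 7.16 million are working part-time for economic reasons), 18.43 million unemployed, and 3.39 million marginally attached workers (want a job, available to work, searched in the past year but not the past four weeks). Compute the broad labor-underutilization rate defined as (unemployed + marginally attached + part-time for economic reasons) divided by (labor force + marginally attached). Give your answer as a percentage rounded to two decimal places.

Broad underutilization rate ≈ 13.11%.

Labor force = 199.24 + 18.43 = 217.67 million.
Numerator = 18.43 + 3.39 + 7.16 = 28.98 million.
Denominator = 217.67 + 3.39 = 221.06 million.
Broad rate = 28.98 / 221.06 = 13.11%.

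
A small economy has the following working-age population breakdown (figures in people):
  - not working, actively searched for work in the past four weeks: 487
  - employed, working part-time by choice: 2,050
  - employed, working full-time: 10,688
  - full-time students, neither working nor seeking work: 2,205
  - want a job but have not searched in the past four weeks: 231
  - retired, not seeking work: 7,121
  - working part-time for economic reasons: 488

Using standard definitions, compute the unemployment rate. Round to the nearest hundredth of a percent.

Unemployment rate ≈ 3.55%.

Employed = 2,050 + 10,688 + 488 = 13,226 (anyone who worked, including part-time for economic reasons, counts as employed).
Unemployed = 487.
Labor force = 13,226 + 487 = 13,713.
Unemployment rate = 487 / 13,713 = 3.55%.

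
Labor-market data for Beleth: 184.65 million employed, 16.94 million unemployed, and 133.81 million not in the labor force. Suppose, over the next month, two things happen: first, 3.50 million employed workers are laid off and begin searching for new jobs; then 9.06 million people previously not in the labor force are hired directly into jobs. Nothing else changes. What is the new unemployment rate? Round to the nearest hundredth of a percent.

Initially, labor force = 184.65 + 16.94 = 201.59 million, so u = 16.94/201.59 = 8.40%.
After the first change, employed falls and unemployed rises by 3.50; labor force unchanged → E = 181.15, U = 20.44, labor force = 201.59 million.
After the second change, employed and labor force both rise by 9.06; unemployed unchanged → E = 190.21, U = 20.44, labor force = 210.65 million.
New unemployment rate = 20.44 / 210.65 = 9.70%.

New unemployment rate ≈ 9.70%.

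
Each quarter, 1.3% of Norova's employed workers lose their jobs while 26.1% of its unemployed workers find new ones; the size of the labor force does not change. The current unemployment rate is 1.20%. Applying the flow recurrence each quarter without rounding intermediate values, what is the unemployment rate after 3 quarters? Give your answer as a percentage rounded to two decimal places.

Unemployment rate after three quarters ≈ 3.39%.

With a fixed labor force, u_{t+1} = u_t + s·(1−u_t) − f·u_t = u_t·(1−s−f) + s.
Here 1−s−f = 0.726 and s = 0.013.
u_1 = 0.012000 × 0.726 + 0.013 = 0.021712.
u_2 = 0.021712 × 0.726 + 0.013 = 0.028763.
u_3 = 0.028763 × 0.726 + 0.013 = 0.033882.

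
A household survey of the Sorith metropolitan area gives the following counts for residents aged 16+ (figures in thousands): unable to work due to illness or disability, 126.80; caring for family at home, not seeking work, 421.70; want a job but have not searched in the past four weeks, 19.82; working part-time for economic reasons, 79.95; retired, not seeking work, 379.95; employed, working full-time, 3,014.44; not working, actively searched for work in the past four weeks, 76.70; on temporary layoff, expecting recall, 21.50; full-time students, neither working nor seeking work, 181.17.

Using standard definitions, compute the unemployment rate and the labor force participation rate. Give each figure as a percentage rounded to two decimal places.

Employed = 79.95 + 3,014.44 = 3,094.39 thousand (anyone who worked, including part-time for economic reasons, counts as employed).
Unemployed = 76.70 + 21.50 = 98.20 thousand (jobless and actively searching, or on temporary layoff).
Labor force = 3,094.39 + 98.20 = 3,192.59 thousand.
Not in labor force = 126.80 + 421.70 + 19.82 + 379.95 + 181.17 = 1,129.44 thousand (those not working and not actively searching are outside the labor force — including those who want a job but have given up searching).
Civilian working-age population = 3,192.59 + 1,129.44 = 4,322.03 thousand.
Unemployment rate = 98.20 / 3,192.59 = 3.08%.
Labor force participation rate = 3,192.59 / 4,322.03 = 73.87%.

Unemployment rate ≈ 3.08%; labor force participation rate ≈ 73.87%.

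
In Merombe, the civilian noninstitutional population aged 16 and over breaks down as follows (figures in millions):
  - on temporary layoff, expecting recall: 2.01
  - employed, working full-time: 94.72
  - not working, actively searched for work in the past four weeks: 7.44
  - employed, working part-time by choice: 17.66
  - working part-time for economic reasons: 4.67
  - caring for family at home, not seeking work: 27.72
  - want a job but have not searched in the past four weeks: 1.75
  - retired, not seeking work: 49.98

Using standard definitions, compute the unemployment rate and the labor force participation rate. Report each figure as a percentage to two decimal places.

Unemployment rate ≈ 7.47%; labor force participation rate ≈ 61.42%.

Employed = 94.72 + 17.66 + 4.67 = 117.05 million (anyone who worked, including part-time for economic reasons, counts as employed).
Unemployed = 2.01 + 7.44 = 9.45 million (jobless and actively searching, or on temporary layoff).
Labor force = 117.05 + 9.45 = 126.50 million.
Not in labor force = 27.72 + 1.75 + 49.98 = 79.45 million (those not working and not actively searching are outside the labor force — including those who want a job but have given up searching).
Civilian working-age population = 126.50 + 79.45 = 205.95 million.
Unemployment rate = 9.45 / 126.50 = 7.47%.
Labor force participation rate = 126.50 / 205.95 = 61.42%.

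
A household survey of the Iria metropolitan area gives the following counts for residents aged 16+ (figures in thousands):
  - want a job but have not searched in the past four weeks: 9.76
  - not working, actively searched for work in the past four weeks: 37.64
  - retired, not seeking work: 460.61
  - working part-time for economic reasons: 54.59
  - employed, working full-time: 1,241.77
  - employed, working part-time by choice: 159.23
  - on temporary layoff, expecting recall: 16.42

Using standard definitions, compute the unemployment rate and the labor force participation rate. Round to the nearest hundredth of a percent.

Unemployment rate ≈ 3.58%; labor force participation rate ≈ 76.24%.

Employed = 54.59 + 1,241.77 + 159.23 = 1,455.59 thousand (anyone who worked, including part-time for economic reasons, counts as employed).
Unemployed = 37.64 + 16.42 = 54.06 thousand (jobless and actively searching, or on temporary layoff).
Labor force = 1,455.59 + 54.06 = 1,509.65 thousand.
Not in labor force = 9.76 + 460.61 = 470.37 thousand (those not working and not actively searching are outside the labor force — including those who want a job but have given up searching).
Civilian working-age population = 1,509.65 + 470.37 = 1,980.02 thousand.
Unemployment rate = 54.06 / 1,509.65 = 3.58%.
Labor force participation rate = 1,509.65 / 1,980.02 = 76.24%.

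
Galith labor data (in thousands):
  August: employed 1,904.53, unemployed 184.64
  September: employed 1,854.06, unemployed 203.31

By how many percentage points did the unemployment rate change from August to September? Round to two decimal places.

The unemployment rate changed by +1.04 percentage points.

August: labor force = 1,904.53 + 184.64 = 2,089.17; u = 184.64/2,089.17 = 8.84%.
September: labor force = 1,854.06 + 203.31 = 2,057.37; u = 203.31/2,057.37 = 9.88%.
Change = 9.88% − 8.84% = +1.04 pp.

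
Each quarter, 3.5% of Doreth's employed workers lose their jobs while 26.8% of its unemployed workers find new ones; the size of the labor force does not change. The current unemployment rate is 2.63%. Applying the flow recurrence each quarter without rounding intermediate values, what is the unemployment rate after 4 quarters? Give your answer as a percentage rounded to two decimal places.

With a fixed labor force, u_{t+1} = u_t + s·(1−u_t) − f·u_t = u_t·(1−s−f) + s.
Here 1−s−f = 0.697 and s = 0.035.
u_1 = 0.026300 × 0.697 + 0.035 = 0.053331.
u_2 = 0.053331 × 0.697 + 0.035 = 0.072172.
u_3 = 0.072172 × 0.697 + 0.035 = 0.085304.
u_4 = 0.085304 × 0.697 + 0.035 = 0.094457.

Unemployment rate after four quarters ≈ 9.45%.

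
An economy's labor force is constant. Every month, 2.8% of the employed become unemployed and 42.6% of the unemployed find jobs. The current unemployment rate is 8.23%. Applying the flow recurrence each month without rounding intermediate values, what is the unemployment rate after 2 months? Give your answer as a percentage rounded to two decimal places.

With a fixed labor force, u_{t+1} = u_t + s·(1−u_t) − f·u_t = u_t·(1−s−f) + s.
Here 1−s−f = 0.546 and s = 0.028.
u_1 = 0.082300 × 0.546 + 0.028 = 0.072936.
u_2 = 0.072936 × 0.546 + 0.028 = 0.067823.

Unemployment rate after two months ≈ 6.78%.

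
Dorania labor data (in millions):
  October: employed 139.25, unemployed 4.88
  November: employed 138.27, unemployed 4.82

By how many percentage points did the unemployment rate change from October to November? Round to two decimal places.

The unemployment rate changed by −0.02 percentage points.

October: labor force = 139.25 + 4.88 = 144.13; u = 4.88/144.13 = 3.39%.
November: labor force = 138.27 + 4.82 = 143.09; u = 4.82/143.09 = 3.37%.
Change = 3.37% − 3.39% = −0.02 pp.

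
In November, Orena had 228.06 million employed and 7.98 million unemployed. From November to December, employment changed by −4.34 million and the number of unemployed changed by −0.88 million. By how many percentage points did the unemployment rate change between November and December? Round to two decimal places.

November: labor force = 228.06 + 7.98 = 236.04; u = 7.98/236.04 = 3.38%.
December: labor force = 223.72 + 7.10 = 230.82; u = 7.10/230.82 = 3.08%.
Change = 3.08% − 3.38% = −0.30 pp.

The unemployment rate changed by −0.30 percentage points.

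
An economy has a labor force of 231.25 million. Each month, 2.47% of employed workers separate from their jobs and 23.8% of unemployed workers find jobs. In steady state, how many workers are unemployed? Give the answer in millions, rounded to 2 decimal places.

About 21.74 million are unemployed in steady state.

Steady-state unemployment rate u* = s/(s+f) = 2.47/(2.47+23.8) = 0.094024.
Unemployed = u* × labor force = 0.094024 × 231.25 ≈ 21.74 million.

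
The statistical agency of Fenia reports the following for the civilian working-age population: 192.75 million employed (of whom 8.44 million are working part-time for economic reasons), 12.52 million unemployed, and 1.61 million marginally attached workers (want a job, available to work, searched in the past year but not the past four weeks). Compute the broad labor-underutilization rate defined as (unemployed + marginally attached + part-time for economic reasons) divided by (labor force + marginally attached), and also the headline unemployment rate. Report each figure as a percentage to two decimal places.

Broad underutilization rate ≈ 10.91%; headline unemployment rate ≈ 6.10%.

Labor force = 192.75 + 12.52 = 205.27 million.
Numerator = 12.52 + 1.61 + 8.44 = 22.57 million.
Denominator = 205.27 + 1.61 = 206.88 million.
Broad rate = 22.57 / 206.88 = 10.91%.
Headline unemployment rate = 12.52 / 205.27 = 6.10%.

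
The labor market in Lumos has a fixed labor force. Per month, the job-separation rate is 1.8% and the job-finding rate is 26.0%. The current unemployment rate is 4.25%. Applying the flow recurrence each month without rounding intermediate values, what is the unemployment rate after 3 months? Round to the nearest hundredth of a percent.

With a fixed labor force, u_{t+1} = u_t + s·(1−u_t) − f·u_t = u_t·(1−s−f) + s.
Here 1−s−f = 0.722 and s = 0.018.
u_1 = 0.042500 × 0.722 + 0.018 = 0.048685.
u_2 = 0.048685 × 0.722 + 0.018 = 0.053151.
u_3 = 0.053151 × 0.722 + 0.018 = 0.056375.

Unemployment rate after three months ≈ 5.64%.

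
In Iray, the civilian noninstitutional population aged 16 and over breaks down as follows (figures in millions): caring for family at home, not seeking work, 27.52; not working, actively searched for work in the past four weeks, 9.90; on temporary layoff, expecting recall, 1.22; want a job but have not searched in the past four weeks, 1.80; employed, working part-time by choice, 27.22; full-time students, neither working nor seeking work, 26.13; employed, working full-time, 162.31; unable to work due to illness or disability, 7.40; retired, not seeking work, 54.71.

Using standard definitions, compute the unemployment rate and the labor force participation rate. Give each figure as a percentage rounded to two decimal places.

Unemployment rate ≈ 5.54%; labor force participation rate ≈ 63.06%.

Employed = 27.22 + 162.31 = 189.53 million.
Unemployed = 9.90 + 1.22 = 11.12 million (jobless and actively searching, or on temporary layoff).
Labor force = 189.53 + 11.12 = 200.65 million.
Not in labor force = 27.52 + 1.80 + 26.13 + 7.40 + 54.71 = 117.56 million (those not working and not actively searching are outside the labor force — including those who want a job but have given up searching).
Civilian working-age population = 200.65 + 117.56 = 318.21 million.
Unemployment rate = 11.12 / 200.65 = 5.54%.
Labor force participation rate = 200.65 / 318.21 = 63.06%.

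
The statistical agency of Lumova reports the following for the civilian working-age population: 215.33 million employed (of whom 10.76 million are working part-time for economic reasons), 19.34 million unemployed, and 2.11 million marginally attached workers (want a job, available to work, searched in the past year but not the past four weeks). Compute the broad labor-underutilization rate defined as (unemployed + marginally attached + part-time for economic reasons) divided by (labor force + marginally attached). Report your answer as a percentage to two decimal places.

Broad underutilization rate ≈ 13.60%.

Labor force = 215.33 + 19.34 = 234.67 million.
Numerator = 19.34 + 2.11 + 10.76 = 32.21 million.
Denominator = 234.67 + 2.11 = 236.78 million.
Broad rate = 32.21 / 236.78 = 13.60%.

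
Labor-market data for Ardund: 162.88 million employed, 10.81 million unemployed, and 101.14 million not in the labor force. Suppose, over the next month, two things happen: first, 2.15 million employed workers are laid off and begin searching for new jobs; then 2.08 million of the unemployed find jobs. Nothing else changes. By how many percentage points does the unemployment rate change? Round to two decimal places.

The unemployment rate changes by +0.04 percentage points.

Initially, labor force = 162.88 + 10.81 = 173.69 million, so u = 10.81/173.69 = 6.22%.
After the first change, employed falls and unemployed rises by 2.15; labor force unchanged → E = 160.73, U = 12.96, labor force = 173.69 million.
After the second change, unemployed falls and employed rises by 2.08; labor force unchanged → E = 162.81, U = 10.88, labor force = 173.69 million.
New unemployment rate = 10.88 / 173.69 = 6.26%.
Change = 6.26% − 6.22% = +0.04 percentage points.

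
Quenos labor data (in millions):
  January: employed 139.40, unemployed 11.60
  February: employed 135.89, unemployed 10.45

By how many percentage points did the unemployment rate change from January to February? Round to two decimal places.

The unemployment rate changed by −0.54 percentage points.

January: labor force = 139.40 + 11.60 = 151.00; u = 11.60/151.00 = 7.68%.
February: labor force = 135.89 + 10.45 = 146.34; u = 10.45/146.34 = 7.14%.
Change = 7.14% − 7.68% = −0.54 pp.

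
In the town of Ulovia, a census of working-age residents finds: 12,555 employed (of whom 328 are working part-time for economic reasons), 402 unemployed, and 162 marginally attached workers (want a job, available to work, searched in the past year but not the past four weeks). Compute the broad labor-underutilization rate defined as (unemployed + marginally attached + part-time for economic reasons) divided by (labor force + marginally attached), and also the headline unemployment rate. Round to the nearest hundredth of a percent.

Broad underutilization rate ≈ 6.80%; headline unemployment rate ≈ 3.10%.

Labor force = 12,555 + 402 = 12,957.
Numerator = 402 + 162 + 328 = 892.
Denominator = 12,957 + 162 = 13,119.
Broad rate = 892 / 13,119 = 6.80%.
Headline unemployment rate = 402 / 12,957 = 3.10%.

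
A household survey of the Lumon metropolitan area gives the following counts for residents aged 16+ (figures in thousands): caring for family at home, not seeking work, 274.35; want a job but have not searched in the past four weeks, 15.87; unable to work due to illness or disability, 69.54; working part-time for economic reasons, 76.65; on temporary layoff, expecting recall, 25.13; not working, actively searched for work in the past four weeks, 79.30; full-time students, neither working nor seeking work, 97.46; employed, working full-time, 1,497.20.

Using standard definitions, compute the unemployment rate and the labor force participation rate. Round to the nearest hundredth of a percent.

Employed = 76.65 + 1,497.20 = 1,573.85 thousand (anyone who worked, including part-time for economic reasons, counts as employed).
Unemployed = 25.13 + 79.30 = 104.43 thousand (jobless and actively searching, or on temporary layoff).
Labor force = 1,573.85 + 104.43 = 1,678.28 thousand.
Not in labor force = 274.35 + 15.87 + 69.54 + 97.46 = 457.22 thousand (those not working and not actively searching are outside the labor force — including those who want a job but have given up searching).
Civilian working-age population = 1,678.28 + 457.22 = 2,135.50 thousand.
Unemployment rate = 104.43 / 1,678.28 = 6.22%.
Labor force participation rate = 1,678.28 / 2,135.50 = 78.59%.

Unemployment rate ≈ 6.22%; labor force participation rate ≈ 78.59%.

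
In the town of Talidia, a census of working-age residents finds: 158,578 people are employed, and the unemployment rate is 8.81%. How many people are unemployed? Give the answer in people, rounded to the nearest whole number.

About 15,320 are unemployed.

Let U be the number unemployed. The labor force is E + U, and U/(E+U) = 0.0881.
So U = 0.0881 × 158,578 / (1 − 0.0881) = 13970.72 / 0.9119 ≈ 15,320.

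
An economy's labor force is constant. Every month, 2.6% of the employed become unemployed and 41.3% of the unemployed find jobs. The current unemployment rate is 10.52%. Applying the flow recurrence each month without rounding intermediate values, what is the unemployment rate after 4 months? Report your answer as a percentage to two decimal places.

Unemployment rate after four months ≈ 6.38%.

With a fixed labor force, u_{t+1} = u_t + s·(1−u_t) − f·u_t = u_t·(1−s−f) + s.
Here 1−s−f = 0.561 and s = 0.026.
u_1 = 0.105200 × 0.561 + 0.026 = 0.085017.
u_2 = 0.085017 × 0.561 + 0.026 = 0.073695.
u_3 = 0.073695 × 0.561 + 0.026 = 0.067343.
u_4 = 0.067343 × 0.561 + 0.026 = 0.063779.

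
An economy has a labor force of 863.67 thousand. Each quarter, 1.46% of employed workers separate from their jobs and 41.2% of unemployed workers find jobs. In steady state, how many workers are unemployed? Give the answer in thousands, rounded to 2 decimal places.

Steady-state unemployment rate u* = s/(s+f) = 1.46/(1.46+41.2) = 0.034224.
Unemployed = u* × labor force = 0.034224 × 863.67 ≈ 29.56 thousand.

About 29.56 thousand are unemployed in steady state.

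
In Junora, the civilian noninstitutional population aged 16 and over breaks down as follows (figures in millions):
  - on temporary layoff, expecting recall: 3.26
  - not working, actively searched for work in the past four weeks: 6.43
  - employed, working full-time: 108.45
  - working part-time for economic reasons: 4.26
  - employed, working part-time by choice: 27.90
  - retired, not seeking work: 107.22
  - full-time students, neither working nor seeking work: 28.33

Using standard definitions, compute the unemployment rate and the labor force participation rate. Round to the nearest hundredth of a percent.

Employed = 108.45 + 4.26 + 27.90 = 140.61 million (anyone who worked, including part-time for economic reasons, counts as employed).
Unemployed = 3.26 + 6.43 = 9.69 million (jobless and actively searching, or on temporary layoff).
Labor force = 140.61 + 9.69 = 150.30 million.
Not in labor force = 107.22 + 28.33 = 135.55 million (those not working and not actively searching are outside the labor force).
Civilian working-age population = 150.30 + 135.55 = 285.85 million.
Unemployment rate = 9.69 / 150.30 = 6.45%.
Labor force participation rate = 150.30 / 285.85 = 52.58%.

Unemployment rate ≈ 6.45%; labor force participation rate ≈ 52.58%.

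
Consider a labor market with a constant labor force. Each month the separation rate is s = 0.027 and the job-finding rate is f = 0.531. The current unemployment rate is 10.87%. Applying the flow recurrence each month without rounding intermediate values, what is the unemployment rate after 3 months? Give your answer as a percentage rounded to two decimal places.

With a fixed labor force, u_{t+1} = u_t + s·(1−u_t) − f·u_t = u_t·(1−s−f) + s.
Here 1−s−f = 0.442 and s = 0.027.
u_1 = 0.108700 × 0.442 + 0.027 = 0.075045.
u_2 = 0.075045 × 0.442 + 0.027 = 0.060170.
u_3 = 0.060170 × 0.442 + 0.027 = 0.053595.

Unemployment rate after three months ≈ 5.36%.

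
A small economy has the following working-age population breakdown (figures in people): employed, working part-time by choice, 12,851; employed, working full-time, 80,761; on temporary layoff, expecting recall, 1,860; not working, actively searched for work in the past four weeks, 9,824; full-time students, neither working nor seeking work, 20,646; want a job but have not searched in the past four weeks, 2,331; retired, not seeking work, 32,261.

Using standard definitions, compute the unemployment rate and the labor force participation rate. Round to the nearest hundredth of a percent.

Unemployment rate ≈ 11.10%; labor force participation rate ≈ 65.59%.

Employed = 12,851 + 80,761 = 93,612.
Unemployed = 1,860 + 9,824 = 11,684 (jobless and actively searching, or on temporary layoff).
Labor force = 93,612 + 11,684 = 105,296.
Not in labor force = 20,646 + 2,331 + 32,261 = 55,238 (those not working and not actively searching are outside the labor force — including those who want a job but have given up searching).
Civilian working-age population = 105,296 + 55,238 = 160,534.
Unemployment rate = 11,684 / 105,296 = 11.10%.
Labor force participation rate = 105,296 / 160,534 = 65.59%.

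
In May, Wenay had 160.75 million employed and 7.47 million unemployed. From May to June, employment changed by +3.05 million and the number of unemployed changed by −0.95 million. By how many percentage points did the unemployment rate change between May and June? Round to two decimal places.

May: labor force = 160.75 + 7.47 = 168.22; u = 7.47/168.22 = 4.44%.
June: labor force = 163.80 + 6.52 = 170.32; u = 6.52/170.32 = 3.83%.
Change = 3.83% − 4.44% = −0.61 pp.

The unemployment rate changed by −0.61 percentage points.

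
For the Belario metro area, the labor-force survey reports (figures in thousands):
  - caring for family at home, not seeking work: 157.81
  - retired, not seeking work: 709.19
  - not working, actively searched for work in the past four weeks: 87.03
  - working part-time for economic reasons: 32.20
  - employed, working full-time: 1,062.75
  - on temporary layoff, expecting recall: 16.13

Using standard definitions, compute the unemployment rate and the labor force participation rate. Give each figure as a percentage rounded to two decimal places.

Employed = 32.20 + 1,062.75 = 1,094.95 thousand (anyone who worked, including part-time for economic reasons, counts as employed).
Unemployed = 87.03 + 16.13 = 103.16 thousand (jobless and actively searching, or on temporary layoff).
Labor force = 1,094.95 + 103.16 = 1,198.11 thousand.
Not in labor force = 157.81 + 709.19 = 867.00 thousand (those not working and not actively searching are outside the labor force).
Civilian working-age population = 1,198.11 + 867.00 = 2,065.11 thousand.
Unemployment rate = 103.16 / 1,198.11 = 8.61%.
Labor force participation rate = 1,198.11 / 2,065.11 = 58.02%.

Unemployment rate ≈ 8.61%; labor force participation rate ≈ 58.02%.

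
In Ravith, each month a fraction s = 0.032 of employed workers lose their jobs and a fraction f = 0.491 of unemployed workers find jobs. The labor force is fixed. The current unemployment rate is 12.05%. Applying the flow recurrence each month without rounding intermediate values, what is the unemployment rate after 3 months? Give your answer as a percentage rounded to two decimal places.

With a fixed labor force, u_{t+1} = u_t + s·(1−u_t) − f·u_t = u_t·(1−s−f) + s.
Here 1−s−f = 0.477 and s = 0.032.
u_1 = 0.120500 × 0.477 + 0.032 = 0.089478.
u_2 = 0.089478 × 0.477 + 0.032 = 0.074681.
u_3 = 0.074681 × 0.477 + 0.032 = 0.067623.

Unemployment rate after three months ≈ 6.76%.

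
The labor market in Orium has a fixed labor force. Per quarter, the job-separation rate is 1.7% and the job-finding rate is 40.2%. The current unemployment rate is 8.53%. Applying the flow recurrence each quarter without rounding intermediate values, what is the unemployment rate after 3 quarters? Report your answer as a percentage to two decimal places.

Unemployment rate after three quarters ≈ 4.93%.

With a fixed labor force, u_{t+1} = u_t + s·(1−u_t) − f·u_t = u_t·(1−s−f) + s.
Here 1−s−f = 0.581 and s = 0.017.
u_1 = 0.085300 × 0.581 + 0.017 = 0.066559.
u_2 = 0.066559 × 0.581 + 0.017 = 0.055671.
u_3 = 0.055671 × 0.581 + 0.017 = 0.049345.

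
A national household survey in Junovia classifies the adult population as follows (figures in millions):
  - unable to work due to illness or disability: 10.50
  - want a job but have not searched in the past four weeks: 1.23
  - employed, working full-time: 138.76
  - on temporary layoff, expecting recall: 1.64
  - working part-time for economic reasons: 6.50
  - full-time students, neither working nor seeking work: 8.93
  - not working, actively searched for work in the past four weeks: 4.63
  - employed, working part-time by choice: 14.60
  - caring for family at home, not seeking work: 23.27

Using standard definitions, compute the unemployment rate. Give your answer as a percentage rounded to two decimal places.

Unemployment rate ≈ 3.77%.

Employed = 138.76 + 6.50 + 14.60 = 159.86 million (anyone who worked, including part-time for economic reasons, counts as employed).
Unemployed = 1.64 + 4.63 = 6.27 million (jobless and actively searching, or on temporary layoff).
Labor force = 159.86 + 6.27 = 166.13 million.
Unemployment rate = 6.27 / 166.13 = 3.77%.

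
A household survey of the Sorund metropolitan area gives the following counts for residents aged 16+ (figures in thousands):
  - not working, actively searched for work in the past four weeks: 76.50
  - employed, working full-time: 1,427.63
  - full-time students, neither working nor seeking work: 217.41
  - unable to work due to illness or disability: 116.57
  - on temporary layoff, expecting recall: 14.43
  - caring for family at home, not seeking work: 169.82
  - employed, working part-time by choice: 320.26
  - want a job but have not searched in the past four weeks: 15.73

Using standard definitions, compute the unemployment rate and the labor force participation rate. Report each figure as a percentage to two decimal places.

Unemployment rate ≈ 4.95%; labor force participation rate ≈ 77.97%.

Employed = 1,427.63 + 320.26 = 1,747.89 thousand.
Unemployed = 76.50 + 14.43 = 90.93 thousand (jobless and actively searching, or on temporary layoff).
Labor force = 1,747.89 + 90.93 = 1,838.82 thousand.
Not in labor force = 217.41 + 116.57 + 169.82 + 15.73 = 519.53 thousand (those not working and not actively searching are outside the labor force — including those who want a job but have given up searching).
Civilian working-age population = 1,838.82 + 519.53 = 2,358.35 thousand.
Unemployment rate = 90.93 / 1,838.82 = 4.95%.
Labor force participation rate = 1,838.82 / 2,358.35 = 77.97%.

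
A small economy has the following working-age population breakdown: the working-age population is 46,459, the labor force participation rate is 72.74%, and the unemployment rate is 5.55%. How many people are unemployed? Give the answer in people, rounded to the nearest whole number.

Labor force = 0.7274 × 46,459 = 33,794.
Unemployed = 0.0555 × 33,794 ≈ 1,876.

About 1,876 are unemployed.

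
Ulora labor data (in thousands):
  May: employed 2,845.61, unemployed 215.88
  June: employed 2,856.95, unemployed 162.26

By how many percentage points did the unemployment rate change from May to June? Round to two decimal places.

The unemployment rate changed by −1.68 percentage points.

May: labor force = 2,845.61 + 215.88 = 3,061.49; u = 215.88/3,061.49 = 7.05%.
June: labor force = 2,856.95 + 162.26 = 3,019.21; u = 162.26/3,019.21 = 5.37%.
Change = 5.37% − 7.05% = −1.68 pp.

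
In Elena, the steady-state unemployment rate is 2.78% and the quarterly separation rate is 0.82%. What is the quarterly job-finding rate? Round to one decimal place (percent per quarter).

Job-finding rate ≈ 28.7% per quarter.

From u* = s/(s+f): f = s·(1−u)/u.
f = 0.82 × (1 − 0.0278) / 0.0278 = 0.7972 / 0.0278 ≈ 28.7% per quarter.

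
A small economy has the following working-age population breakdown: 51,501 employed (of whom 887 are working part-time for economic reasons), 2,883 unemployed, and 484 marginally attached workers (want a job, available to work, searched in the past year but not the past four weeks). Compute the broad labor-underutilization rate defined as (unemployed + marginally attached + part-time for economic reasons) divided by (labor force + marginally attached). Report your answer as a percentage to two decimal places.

Broad underutilization rate ≈ 7.75%.

Labor force = 51,501 + 2,883 = 54,384.
Numerator = 2,883 + 484 + 887 = 4,254.
Denominator = 54,384 + 484 = 54,868.
Broad rate = 4,254 / 54,868 = 7.75%.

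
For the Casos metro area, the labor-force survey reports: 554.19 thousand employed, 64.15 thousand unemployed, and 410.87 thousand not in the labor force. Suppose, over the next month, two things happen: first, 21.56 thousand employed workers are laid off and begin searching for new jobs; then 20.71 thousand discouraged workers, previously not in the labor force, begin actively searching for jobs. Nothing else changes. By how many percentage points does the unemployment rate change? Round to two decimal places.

Initially, labor force = 554.19 + 64.15 = 618.34 thousand, so u = 64.15/618.34 = 10.37%.
After the first change, employed falls and unemployed rises by 21.56; labor force unchanged → E = 532.63, U = 85.71, labor force = 618.34 thousand.
After the second change, unemployed and labor force both rise by 20.71 → E = 532.63, U = 106.42, labor force = 639.05 thousand.
New unemployment rate = 106.42 / 639.05 = 16.65%.
Change = 16.65% − 10.37% = +6.28 percentage points.

The unemployment rate changes by +6.28 percentage points.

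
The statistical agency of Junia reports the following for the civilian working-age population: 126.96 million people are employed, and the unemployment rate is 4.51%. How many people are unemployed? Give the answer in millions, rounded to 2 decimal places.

About 6.00 million are unemployed.

Let U be the number unemployed. The labor force is E + U, and U/(E+U) = 0.0451.
So U = 0.0451 × 126.96 / (1 − 0.0451) = 5.7259 / 0.9549 ≈ 6.00 million.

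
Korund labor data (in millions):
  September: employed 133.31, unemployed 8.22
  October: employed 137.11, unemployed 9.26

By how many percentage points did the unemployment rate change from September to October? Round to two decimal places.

September: labor force = 133.31 + 8.22 = 141.53; u = 8.22/141.53 = 5.81%.
October: labor force = 137.11 + 9.26 = 146.37; u = 9.26/146.37 = 6.33%.
Change = 6.33% − 5.81% = +0.52 pp.

The unemployment rate changed by +0.52 percentage points.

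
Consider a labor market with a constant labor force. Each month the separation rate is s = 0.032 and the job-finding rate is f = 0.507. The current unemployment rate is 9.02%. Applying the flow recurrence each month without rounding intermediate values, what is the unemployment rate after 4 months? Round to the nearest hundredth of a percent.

Unemployment rate after four months ≈ 6.08%.

With a fixed labor force, u_{t+1} = u_t + s·(1−u_t) − f·u_t = u_t·(1−s−f) + s.
Here 1−s−f = 0.461 and s = 0.032.
u_1 = 0.090200 × 0.461 + 0.032 = 0.073582.
u_2 = 0.073582 × 0.461 + 0.032 = 0.065921.
u_3 = 0.065921 × 0.461 + 0.032 = 0.062390.
u_4 = 0.062390 × 0.461 + 0.032 = 0.060762.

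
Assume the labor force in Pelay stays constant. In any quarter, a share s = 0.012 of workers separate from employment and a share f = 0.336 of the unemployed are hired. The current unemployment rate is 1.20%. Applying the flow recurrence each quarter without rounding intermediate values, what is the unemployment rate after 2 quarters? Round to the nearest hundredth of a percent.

With a fixed labor force, u_{t+1} = u_t + s·(1−u_t) − f·u_t = u_t·(1−s−f) + s.
Here 1−s−f = 0.652 and s = 0.012.
u_1 = 0.012000 × 0.652 + 0.012 = 0.019824.
u_2 = 0.019824 × 0.652 + 0.012 = 0.024925.

Unemployment rate after two quarters ≈ 2.49%.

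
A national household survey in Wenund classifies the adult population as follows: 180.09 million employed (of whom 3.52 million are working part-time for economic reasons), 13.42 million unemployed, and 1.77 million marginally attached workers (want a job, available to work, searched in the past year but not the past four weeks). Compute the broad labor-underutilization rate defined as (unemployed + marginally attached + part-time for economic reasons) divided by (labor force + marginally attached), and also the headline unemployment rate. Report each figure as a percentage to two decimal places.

Labor force = 180.09 + 13.42 = 193.51 million.
Numerator = 13.42 + 1.77 + 3.52 = 18.71 million.
Denominator = 193.51 + 1.77 = 195.28 million.
Broad rate = 18.71 / 195.28 = 9.58%.
Headline unemployment rate = 13.42 / 193.51 = 6.94%.

Broad underutilization rate ≈ 9.58%; headline unemployment rate ≈ 6.94%.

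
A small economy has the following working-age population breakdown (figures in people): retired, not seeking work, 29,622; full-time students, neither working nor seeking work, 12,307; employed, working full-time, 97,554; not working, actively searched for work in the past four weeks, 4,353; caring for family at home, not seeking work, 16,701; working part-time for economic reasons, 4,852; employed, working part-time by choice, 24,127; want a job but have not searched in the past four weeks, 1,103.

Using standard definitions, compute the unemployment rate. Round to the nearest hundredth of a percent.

Unemployment rate ≈ 3.33%.

Employed = 97,554 + 4,852 + 24,127 = 126,533 (anyone who worked, including part-time for economic reasons, counts as employed).
Unemployed = 4,353.
Labor force = 126,533 + 4,353 = 130,886.
Unemployment rate = 4,353 / 130,886 = 3.33%.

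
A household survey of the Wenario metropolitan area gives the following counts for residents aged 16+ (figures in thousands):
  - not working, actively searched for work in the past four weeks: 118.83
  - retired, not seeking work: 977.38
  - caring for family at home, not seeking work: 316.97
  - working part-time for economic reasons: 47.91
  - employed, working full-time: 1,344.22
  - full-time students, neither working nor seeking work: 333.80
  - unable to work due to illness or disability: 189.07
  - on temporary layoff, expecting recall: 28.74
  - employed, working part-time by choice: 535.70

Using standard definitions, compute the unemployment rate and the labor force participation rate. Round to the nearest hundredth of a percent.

Unemployment rate ≈ 7.11%; labor force participation rate ≈ 53.32%.

Employed = 47.91 + 1,344.22 + 535.70 = 1,927.83 thousand (anyone who worked, including part-time for economic reasons, counts as employed).
Unemployed = 118.83 + 28.74 = 147.57 thousand (jobless and actively searching, or on temporary layoff).
Labor force = 1,927.83 + 147.57 = 2,075.40 thousand.
Not in labor force = 977.38 + 316.97 + 333.80 + 189.07 = 1,817.22 thousand (those not working and not actively searching are outside the labor force).
Civilian working-age population = 2,075.40 + 1,817.22 = 3,892.62 thousand.
Unemployment rate = 147.57 / 2,075.40 = 7.11%.
Labor force participation rate = 2,075.40 / 3,892.62 = 53.32%.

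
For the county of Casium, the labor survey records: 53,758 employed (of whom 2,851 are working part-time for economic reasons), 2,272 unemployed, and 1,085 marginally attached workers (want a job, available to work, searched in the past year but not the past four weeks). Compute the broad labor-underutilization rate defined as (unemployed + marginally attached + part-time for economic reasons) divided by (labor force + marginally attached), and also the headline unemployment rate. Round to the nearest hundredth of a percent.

Broad underutilization rate ≈ 10.87%; headline unemployment rate ≈ 4.05%.

Labor force = 53,758 + 2,272 = 56,030.
Numerator = 2,272 + 1,085 + 2,851 = 6,208.
Denominator = 56,030 + 1,085 = 57,115.
Broad rate = 6,208 / 57,115 = 10.87%.
Headline unemployment rate = 2,272 / 56,030 = 4.05%.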